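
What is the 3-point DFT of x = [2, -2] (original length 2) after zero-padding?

Original 2-point DFT: [0, 4]
Zero-padded 3-point DFT provides frequency interpolation.

DFT_3([x, 0, ...]) = [0, 3.0000+1.7321i, 3.0000-1.7321i]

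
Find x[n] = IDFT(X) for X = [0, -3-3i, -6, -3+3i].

x[n] = (1/4) Σ(k=0 to 3) X[k] · e^(2πikn/4)

Computing each x[n]:
x[0] = -3
x[1] = 3
x[2] = 0
x[3] = 0

x = [-3, 3, 0, 0]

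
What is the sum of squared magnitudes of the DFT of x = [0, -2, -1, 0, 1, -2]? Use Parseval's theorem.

Parseval: Σ|x[n]|² = (1/N)Σ|X[k]|², so Σ|X[k]|² = N·Σ|x[n]|² = 6·10.0000

Σ|X[k]|² = N·Σ|x[n]|² = 6·10.0000 = 60.0000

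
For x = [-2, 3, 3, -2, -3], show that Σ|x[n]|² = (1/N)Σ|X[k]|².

Time domain:
Σ|x[n]|² = |-2|² + |3|² + |3|² + |-2|² + |-3|² = 35.0000

Frequency domain:
(1/5)Σ|X[k]|² = (1/5)(|-1|² + |-2.8090-8.6453i|² + |-1.6910+1.2286i|² + |-1.6910-1.2286i|² + |-2.8090+8.6453i|²) = (1/5)·175.0000 = 35.0000

Both sides agree, confirming Parseval's theorem.

Σ|x[n]|² = (1/N)Σ|X[k]|² = 35.0000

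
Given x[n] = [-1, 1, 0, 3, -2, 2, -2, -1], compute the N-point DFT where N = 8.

X[k] = Σ(n=0 to 7) x[n] · ω_8^(nk)
where ω_8 = e^(-2πi/8)

Computing each X[k]:
X[0] = 0
X[1] = -2.5355-4.1213i
X[2] = -1-1i
X[3] = 4.5355-0.1213i
X[4] = -10
X[5] = 4.5355+0.1213i
X[6] = -1+1i
X[7] = -2.5355+4.1213i

X = [0, -2.5355-4.1213i, -1-1i, 4.5355-0.1213i, -10, 4.5355+0.1213i, -1+1i, -2.5355+4.1213i]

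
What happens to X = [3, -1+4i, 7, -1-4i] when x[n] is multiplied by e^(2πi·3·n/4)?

Modulation property: DFT(ω_4^(-3n)·x[n]) = X[(k-3) mod 4], so circularly shift X by 3 positions.

X[k-3] = [-1+4i, 7, -1-4i, 3]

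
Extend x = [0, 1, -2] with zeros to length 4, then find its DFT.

Original 3-point DFT: [-1, 0.5000-2.5981i, 0.5000+2.5981i]
Zero-padded 4-point DFT provides frequency interpolation.

DFT_4([x, 0, ...]) = [-1, 2-1i, -3, 2+1i]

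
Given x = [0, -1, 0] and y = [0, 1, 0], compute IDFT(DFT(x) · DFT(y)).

(x ⊛ y)[n] = Σ(m=0 to 2) x[m] · y[(n-m) mod 3]

Computing each output sample:
(x ⊛ y)[0] = 0
(x ⊛ y)[1] = 0
(x ⊛ y)[2] = -1

x ⊛ y = [0, 0, -1]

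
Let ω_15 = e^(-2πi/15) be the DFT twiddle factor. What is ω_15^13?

ω_15^13 = e^(-2πi·13/15)
= cos(-2π·13/15) + i·sin(-2π·13/15)
= cos(-26π/15) + i·sin(-26π/15)

ω_15^13 = cos(-26π/15) + i·sin(-26π/15) = 0.6691+0.7431i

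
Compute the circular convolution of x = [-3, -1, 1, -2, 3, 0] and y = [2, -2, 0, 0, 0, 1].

(x ⊛ y)[n] = Σ(m=0 to 5) x[m] · y[(n-m) mod 6]

Computing each output sample:
(x ⊛ y)[0] = -7
(x ⊛ y)[1] = 5
(x ⊛ y)[2] = 2
(x ⊛ y)[3] = -3
(x ⊛ y)[4] = 10
(x ⊛ y)[5] = -9

x ⊛ y = [-7, 5, 2, -3, 10, -9]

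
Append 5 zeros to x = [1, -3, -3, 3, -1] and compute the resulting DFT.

Original 5-point DFT: [-3, -0.2361+5.4288i, 4.2361-4.5308i, 4.2361+4.5308i, -0.2361-5.4288i]
Zero-padded 10-point DFT provides frequency interpolation.

DFT_10([x, 0, ...]) = [-3, -2.4721+2.3511i, -0.2361+5.4288i, 6.4721+3.8042i, 4.2361-4.5308i, -3, 4.2361+4.5308i, 6.4721-3.8042i, -0.2361-5.4288i, -2.4721-2.3511i]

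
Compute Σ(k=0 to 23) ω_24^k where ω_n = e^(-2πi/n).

Sum of all nth roots of unity equals 0 for n > 1 (geometric series with r ≠ 1).

0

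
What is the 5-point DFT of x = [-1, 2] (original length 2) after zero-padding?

Original 2-point DFT: [1, -3]
Zero-padded 5-point DFT provides frequency interpolation.

DFT_5([x, 0, ...]) = [1, -0.3820-1.9021i, -2.6180-1.1756i, -2.6180+1.1756i, -0.3820+1.9021i]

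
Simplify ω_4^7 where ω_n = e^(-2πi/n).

Since ω_4^4 = 1, powers reduce modulo 4.
7 mod 4 = 3
So ω_4^7 = ω_4^3 = e^(-2πi·3/4)

ω_4^7 = ω_4^3 = 1i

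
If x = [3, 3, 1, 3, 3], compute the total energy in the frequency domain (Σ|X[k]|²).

Parseval: Σ|x[n]|² = (1/N)Σ|X[k]|², so Σ|X[k]|² = N·Σ|x[n]|² = 5·37.0000

Σ|X[k]|² = N·Σ|x[n]|² = 5·37.0000 = 185.0000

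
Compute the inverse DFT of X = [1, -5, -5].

x[n] = (1/3) Σ(k=0 to 2) X[k] · e^(2πikn/3)

Computing each x[n]:
x[0] = -3
x[1] = 2
x[2] = 2

x = [-3, 2, 2]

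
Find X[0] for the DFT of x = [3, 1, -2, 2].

X[0] = Σ(n=0 to 3) x[n] · ω_4^0 = Σ x[n]
= (3) + (1) + (-2) + (2)

X[0] = 4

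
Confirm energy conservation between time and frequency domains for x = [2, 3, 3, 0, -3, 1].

Time domain:
Σ|x[n]|² = |2|² + |3|² + |3|² + |0|² + |-3|² + |1|² = 32.0000

Frequency domain:
(1/6)Σ|X[k]|² = (1/6)(|6|² + |4.0000-6.9282i|² + |3.4641i|² + |-2|² + |-3.4641i|² + |4.0000+6.9282i|²) = (1/6)·192.0000 = 32.0000

Both sides agree, confirming Parseval's theorem.

Σ|x[n]|² = (1/N)Σ|X[k]|² = 32.0000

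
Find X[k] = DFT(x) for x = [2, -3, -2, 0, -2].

X[k] = Σ(n=0 to 4) x[n] · ω_5^(nk)
where ω_5 = e^(-2πi/5)

Computing each X[k]:
X[0] = -5
X[1] = 2.0729+2.1266i
X[2] = 5.4271-1.3143i
X[3] = 5.4271+1.3143i
X[4] = 2.0729-2.1266i

X = [-5, 2.0729+2.1266i, 5.4271-1.3143i, 5.4271+1.3143i, 2.0729-2.1266i]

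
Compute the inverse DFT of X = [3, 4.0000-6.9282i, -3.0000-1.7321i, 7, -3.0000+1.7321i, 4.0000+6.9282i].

x[n] = (1/6) Σ(k=0 to 5) X[k] · e^(2πikn/6)

Computing each x[n]:
x[0] = 2
x[1] = 3
x[2] = 3
x[3] = -3
x[4] = 0
x[5] = -2

x = [2, 3, 3, -3, 0, -2]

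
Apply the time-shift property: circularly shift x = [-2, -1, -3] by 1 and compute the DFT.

Time shift by 1: X_shifted[k] = ω_3^(1k) · X[k]
Shifted x = [-3, -2, -1]

DFT(x[n-1]) = [-6, -1.5000+0.8660i, -1.5000-0.8660i]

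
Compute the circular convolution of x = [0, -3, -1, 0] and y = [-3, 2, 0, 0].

(x ⊛ y)[n] = Σ(m=0 to 3) x[m] · y[(n-m) mod 4]

Computing each output sample:
(x ⊛ y)[0] = 0
(x ⊛ y)[1] = 9
(x ⊛ y)[2] = -3
(x ⊛ y)[3] = -2

x ⊛ y = [0, 9, -3, -2]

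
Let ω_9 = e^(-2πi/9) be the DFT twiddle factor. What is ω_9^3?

ω_9^3 = e^(-2πi·3/9)
= cos(-2π·3/9) + i·sin(-2π·3/9)
= cos(-6π/9) + i·sin(-6π/9)

ω_9^3 = cos(-6π/9) + i·sin(-6π/9) = -0.5000-0.8660i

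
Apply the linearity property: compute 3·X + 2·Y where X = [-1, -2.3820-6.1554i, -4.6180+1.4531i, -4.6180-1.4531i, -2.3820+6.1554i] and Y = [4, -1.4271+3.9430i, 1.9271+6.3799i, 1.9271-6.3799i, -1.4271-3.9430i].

By linearity: DFT(3x + 2y) = 3·DFT(x) + 2·DFT(y)
= 3·[-1, -2.3820-6.1554i, -4.6180+1.4531i, -4.6180-1.4531i, -2.3820+6.1554i] + 2·[4, -1.4271+3.9430i, 1.9271+6.3799i, 1.9271-6.3799i, -1.4271-3.9430i]

Computing element-wise:
Z[0] = 3·(-1) + 2·(4) = 5
Z[1] = 3·(-2.3820-6.1554i) + 2·(-1.4271+3.9430i) = -10.0002-10.5802i
Z[2] = 3·(-4.6180+1.4531i) + 2·(1.9271+6.3799i) = -9.9998+17.1191i
Z[3] = 3·(-4.6180-1.4531i) + 2·(1.9271-6.3799i) = -9.9998-17.1191i
Z[4] = 3·(-2.3820+6.1554i) + 2·(-1.4271-3.9430i) = -10.0002+10.5802i

DFT(3x + 2y) = 3·X + 2·Y = [5, -10.0002-10.5802i, -9.9998+17.1191i, -9.9998-17.1191i, -10.0002+10.5802i]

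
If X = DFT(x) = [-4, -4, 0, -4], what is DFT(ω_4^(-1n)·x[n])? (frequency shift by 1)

Modulation property: DFT(ω_4^(-1n)·x[n]) = X[(k-1) mod 4], so circularly shift X by 1 positions.

X[k-1] = [-4, -4, -4, 0]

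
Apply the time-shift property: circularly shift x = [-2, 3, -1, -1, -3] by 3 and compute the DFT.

Time shift by 3: X_shifted[k] = ω_5^(3k) · X[k]
Shifted x = [-1, -1, -3, -2, 3]

DFT(x[n-3]) = [-4, 3.6631+4.3920i, -4.1631+1.4001i, -4.1631-1.4001i, 3.6631-4.3920i]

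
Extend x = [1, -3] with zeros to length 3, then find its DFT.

Original 2-point DFT: [-2, 4]
Zero-padded 3-point DFT provides frequency interpolation.

DFT_3([x, 0, ...]) = [-2, 2.5000+2.5981i, 2.5000-2.5981i]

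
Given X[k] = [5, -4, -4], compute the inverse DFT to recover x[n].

x[n] = (1/3) Σ(k=0 to 2) X[k] · e^(2πikn/3)

Computing each x[n]:
x[0] = -1
x[1] = 3
x[2] = 3

x = [-1, 3, 3]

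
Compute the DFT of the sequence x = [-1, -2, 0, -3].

X[k] = Σ(n=0 to 3) x[n] · ω_4^(nk)
where ω_4 = e^(-2πi/4)

Computing each X[k]:
X[0] = -6
X[1] = -1-1i
X[2] = 4
X[3] = -1+1i

X = [-6, -1-1i, 4, -1+1i]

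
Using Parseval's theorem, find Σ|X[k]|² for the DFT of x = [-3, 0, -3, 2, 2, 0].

Parseval: Σ|x[n]|² = (1/N)Σ|X[k]|², so Σ|X[k]|² = N·Σ|x[n]|² = 6·26.0000

Σ|X[k]|² = N·Σ|x[n]|² = 6·26.0000 = 156.0000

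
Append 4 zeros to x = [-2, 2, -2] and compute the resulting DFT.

Original 3-point DFT: [-2, -2.0000-3.4641i, -2.0000+3.4641i]
Zero-padded 7-point DFT provides frequency interpolation.

DFT_7([x, 0, ...]) = [-2, -0.3080+0.3862i, -0.6431-2.8176i, -5.0489-2.4314i, -5.0489+2.4314i, -0.6431+2.8176i, -0.3080-0.3862i]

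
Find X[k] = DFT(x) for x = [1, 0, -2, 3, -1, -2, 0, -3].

X[k] = Σ(n=0 to 7) x[n] · ω_8^(nk)
where ω_8 = e^(-2πi/8)

Computing each X[k]:
X[0] = -4
X[1] = -0.8284-3.6569i
X[2] = 2+2i
X[3] = 4.8284-7.6569i
X[4] = 0
X[5] = 4.8284+7.6569i
X[6] = 2-2i
X[7] = -0.8284+3.6569i

X = [-4, -0.8284-3.6569i, 2+2i, 4.8284-7.6569i, 0, 4.8284+7.6569i, 2-2i, -0.8284+3.6569i]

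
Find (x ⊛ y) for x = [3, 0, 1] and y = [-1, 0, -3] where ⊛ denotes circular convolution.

(x ⊛ y)[n] = Σ(m=0 to 2) x[m] · y[(n-m) mod 3]

Computing each output sample:
(x ⊛ y)[0] = -3
(x ⊛ y)[1] = -3
(x ⊛ y)[2] = -10

x ⊛ y = [-3, -3, -10]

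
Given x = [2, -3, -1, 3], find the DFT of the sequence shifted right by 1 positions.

Time shift by 1: X_shifted[k] = ω_4^(1k) · X[k]
Shifted x = [3, 2, -3, -1]

DFT(x[n-1]) = [1, 6-3i, -1, 6+3i]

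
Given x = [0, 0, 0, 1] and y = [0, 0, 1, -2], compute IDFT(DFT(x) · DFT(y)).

(x ⊛ y)[n] = Σ(m=0 to 3) x[m] · y[(n-m) mod 4]

Computing each output sample:
(x ⊛ y)[0] = 0
(x ⊛ y)[1] = 1
(x ⊛ y)[2] = -2
(x ⊛ y)[3] = 0

x ⊛ y = [0, 1, -2, 0]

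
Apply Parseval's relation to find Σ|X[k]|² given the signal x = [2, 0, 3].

Parseval: Σ|x[n]|² = (1/N)Σ|X[k]|², so Σ|X[k]|² = N·Σ|x[n]|² = 3·13.0000

Σ|X[k]|² = N·Σ|x[n]|² = 3·13.0000 = 39.0000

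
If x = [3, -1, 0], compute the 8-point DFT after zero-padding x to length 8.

Original 3-point DFT: [2, 3.5000+0.8660i, 3.5000-0.8660i]
Zero-padded 8-point DFT provides frequency interpolation.

DFT_8([x, 0, ...]) = [2, 2.2929+0.7071i, 3+1i, 3.7071+0.7071i, 4, 3.7071-0.7071i, 3-1i, 2.2929-0.7071i]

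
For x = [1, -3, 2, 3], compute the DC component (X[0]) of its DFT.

X[0] = Σ(n=0 to 3) x[n] · ω_4^0 = Σ x[n]
= (1) + (-3) + (2) + (3)

X[0] = 3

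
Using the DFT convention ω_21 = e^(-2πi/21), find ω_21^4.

ω_21^4 = e^(-2πi·4/21)
= cos(-2π·4/21) + i·sin(-2π·4/21)
= cos(-8π/21) + i·sin(-8π/21)

ω_21^4 = cos(-8π/21) + i·sin(-8π/21) = 0.3653-0.9309i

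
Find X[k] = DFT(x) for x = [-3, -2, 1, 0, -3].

X[k] = Σ(n=0 to 4) x[n] · ω_5^(nk)
where ω_5 = e^(-2πi/5)

Computing each X[k]:
X[0] = -7
X[1] = -5.3541-1.5388i
X[2] = 1.3541+0.3633i
X[3] = 1.3541-0.3633i
X[4] = -5.3541+1.5388i

X = [-7, -5.3541-1.5388i, 1.3541+0.3633i, 1.3541-0.3633i, -5.3541+1.5388i]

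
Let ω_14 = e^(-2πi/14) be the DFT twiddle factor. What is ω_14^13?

ω_14^13 = e^(-2πi·13/14)
= cos(-2π·13/14) + i·sin(-2π·13/14)
= cos(-26π/14) + i·sin(-26π/14)

ω_14^13 = cos(-26π/14) + i·sin(-26π/14) = 0.9010+0.4339i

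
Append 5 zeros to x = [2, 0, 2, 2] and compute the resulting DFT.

Original 4-point DFT: [6, 2i, 2, -2i]
Zero-padded 9-point DFT provides frequency interpolation.

DFT_9([x, 0, ...]) = [6, 1.3473-3.7017i, -0.8794+1.0480i, 3.0000+1.7321i, 2.5321-0.4465i, 2.5321+0.4465i, 3.0000-1.7321i, -0.8794-1.0480i, 1.3473+3.7017i]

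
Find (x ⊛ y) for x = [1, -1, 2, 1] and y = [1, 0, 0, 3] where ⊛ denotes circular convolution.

(x ⊛ y)[n] = Σ(m=0 to 3) x[m] · y[(n-m) mod 4]

Computing each output sample:
(x ⊛ y)[0] = -2
(x ⊛ y)[1] = 5
(x ⊛ y)[2] = 5
(x ⊛ y)[3] = 4

x ⊛ y = [-2, 5, 5, 4]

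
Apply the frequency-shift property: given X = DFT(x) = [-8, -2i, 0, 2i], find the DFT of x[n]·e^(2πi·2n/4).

Modulation property: DFT(ω_4^(-2n)·x[n]) = X[(k-2) mod 4], so circularly shift X by 2 positions.

X[k-2] = [0, 2i, -8, -2i]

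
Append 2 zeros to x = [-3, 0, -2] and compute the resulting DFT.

Original 3-point DFT: [-5, -2.0000-1.7321i, -2.0000+1.7321i]
Zero-padded 5-point DFT provides frequency interpolation.

DFT_5([x, 0, ...]) = [-5, -1.3820+1.1756i, -3.6180-1.9021i, -3.6180+1.9021i, -1.3820-1.1756i]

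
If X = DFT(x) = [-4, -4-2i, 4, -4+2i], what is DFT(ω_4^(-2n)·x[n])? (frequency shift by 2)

Modulation property: DFT(ω_4^(-2n)·x[n]) = X[(k-2) mod 4], so circularly shift X by 2 positions.

X[k-2] = [4, -4+2i, -4, -4-2i]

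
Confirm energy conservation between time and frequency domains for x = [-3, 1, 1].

Time domain:
Σ|x[n]|² = |-3|² + |1|² + |1|² = 11.0000

Frequency domain:
(1/3)Σ|X[k]|² = (1/3)(|-1|² + |-4|² + |-4|²) = (1/3)·33.0000 = 11.0000

Both sides agree, confirming Parseval's theorem.

Σ|x[n]|² = (1/N)Σ|X[k]|² = 11.0000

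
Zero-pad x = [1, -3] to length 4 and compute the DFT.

Original 2-point DFT: [-2, 4]
Zero-padded 4-point DFT provides frequency interpolation.

DFT_4([x, 0, ...]) = [-2, 1+3i, 4, 1-3i]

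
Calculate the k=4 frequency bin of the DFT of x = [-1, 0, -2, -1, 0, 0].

X[4] = Σ(n=0 to 5) x[n] · ω_6^(4n) where ω_6 = e^(-2πi/6)
= (-1)·ω_6^0 + (0)·ω_6^4 + (-2)·ω_6^8 + (-1)·ω_6^12 + (0)·ω_6^16 + (0)·ω_6^20

X[4] = -1.0000+1.7321i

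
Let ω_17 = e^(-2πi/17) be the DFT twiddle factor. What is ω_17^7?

ω_17^7 = e^(-2πi·7/17)
= cos(-2π·7/17) + i·sin(-2π·7/17)
= cos(-14π/17) + i·sin(-14π/17)

ω_17^7 = cos(-14π/17) + i·sin(-14π/17) = -0.8502-0.5264i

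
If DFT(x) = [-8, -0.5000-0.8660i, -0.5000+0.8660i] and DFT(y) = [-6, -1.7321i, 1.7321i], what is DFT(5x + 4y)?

By linearity: DFT(5x + 4y) = 5·DFT(x) + 4·DFT(y)
= 5·[-8, -0.5000-0.8660i, -0.5000+0.8660i] + 4·[-6, -1.7321i, 1.7321i]

Computing element-wise:
Z[0] = 5·(-8) + 4·(-6) = -64
Z[1] = 5·(-0.5000-0.8660i) + 4·(-1.7321i) = -2.5000-11.2584i
Z[2] = 5·(-0.5000+0.8660i) + 4·(1.7321i) = -2.5000+11.2584i

DFT(5x + 4y) = 5·X + 4·Y = [-64, -2.5000-11.2584i, -2.5000+11.2584i]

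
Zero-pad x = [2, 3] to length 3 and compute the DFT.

Original 2-point DFT: [5, -1]
Zero-padded 3-point DFT provides frequency interpolation.

DFT_3([x, 0, ...]) = [5, 0.5000-2.5981i, 0.5000+2.5981i]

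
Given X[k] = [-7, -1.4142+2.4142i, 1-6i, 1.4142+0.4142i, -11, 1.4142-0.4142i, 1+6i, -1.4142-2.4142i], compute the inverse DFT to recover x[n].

x[n] = (1/8) Σ(k=0 to 7) X[k] · e^(2πikn/8)

Computing each x[n]:
x[0] = -2
x[1] = 1
x[2] = -3
x[3] = -1
x[4] = -2
x[5] = 3
x[6] = -2
x[7] = -1

x = [-2, 1, -3, -1, -2, 3, -2, -1]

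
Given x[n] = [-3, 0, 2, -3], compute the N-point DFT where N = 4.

X[k] = Σ(n=0 to 3) x[n] · ω_4^(nk)
where ω_4 = e^(-2πi/4)

Computing each X[k]:
X[0] = -4
X[1] = -5-3i
X[2] = 2
X[3] = -5+3i

X = [-4, -5-3i, 2, -5+3i]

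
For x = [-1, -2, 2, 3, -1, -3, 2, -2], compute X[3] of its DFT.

X[3] = Σ(n=0 to 7) x[n] · ω_8^(3n) where ω_8 = e^(-2πi/8)
= (-1)·ω_8^0 + (-2)·ω_8^3 + (2)·ω_8^6 + (3)·ω_8^9 + (-1)·ω_8^12 + (-3)·ω_8^15 + (2)·ω_8^18 + (-2)·ω_8^21

X[3] = 2.8284-4.2426i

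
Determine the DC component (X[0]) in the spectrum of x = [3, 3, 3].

X[0] = Σ(n=0 to 2) x[n] · ω_3^0 = Σ x[n]
= (3) + (3) + (3)

X[0] = 9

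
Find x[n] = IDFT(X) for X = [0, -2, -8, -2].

x[n] = (1/4) Σ(k=0 to 3) X[k] · e^(2πikn/4)

Computing each x[n]:
x[0] = -3
x[1] = 2
x[2] = -1
x[3] = 2

x = [-3, 2, -1, 2]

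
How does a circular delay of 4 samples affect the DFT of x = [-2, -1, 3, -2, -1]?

Time shift by 4: X_shifted[k] = ω_5^(4k) · X[k]
Shifted x = [-1, 3, -2, -1, -2]

DFT(x[n-4]) = [-3, 1.7361-4.1675i, -2.7361-3.8900i, -2.7361+3.8900i, 1.7361+4.1675i]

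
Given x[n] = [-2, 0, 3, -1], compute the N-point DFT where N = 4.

X[k] = Σ(n=0 to 3) x[n] · ω_4^(nk)
where ω_4 = e^(-2πi/4)

Computing each X[k]:
X[0] = 0
X[1] = -5-1i
X[2] = 2
X[3] = -5+1i

X = [0, -5-1i, 2, -5+1i]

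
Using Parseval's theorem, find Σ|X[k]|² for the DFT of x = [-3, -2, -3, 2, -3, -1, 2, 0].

Parseval: Σ|x[n]|² = (1/N)Σ|X[k]|², so Σ|X[k]|² = N·Σ|x[n]|² = 8·40.0000

Σ|X[k]|² = N·Σ|x[n]|² = 8·40.0000 = 320.0000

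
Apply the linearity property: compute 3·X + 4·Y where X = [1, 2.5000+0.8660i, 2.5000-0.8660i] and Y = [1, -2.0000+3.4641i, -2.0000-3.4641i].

By linearity: DFT(3x + 4y) = 3·DFT(x) + 4·DFT(y)
= 3·[1, 2.5000+0.8660i, 2.5000-0.8660i] + 4·[1, -2.0000+3.4641i, -2.0000-3.4641i]

Computing element-wise:
Z[0] = 3·(1) + 4·(1) = 7
Z[1] = 3·(2.5000+0.8660i) + 4·(-2.0000+3.4641i) = -0.5000+16.4544i
Z[2] = 3·(2.5000-0.8660i) + 4·(-2.0000-3.4641i) = -0.5000-16.4544i

DFT(3x + 4y) = 3·X + 4·Y = [7, -0.5000+16.4544i, -0.5000-16.4544i]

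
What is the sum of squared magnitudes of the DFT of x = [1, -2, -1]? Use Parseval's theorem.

Parseval: Σ|x[n]|² = (1/N)Σ|X[k]|², so Σ|X[k]|² = N·Σ|x[n]|² = 3·6.0000

Σ|X[k]|² = N·Σ|x[n]|² = 3·6.0000 = 18.0000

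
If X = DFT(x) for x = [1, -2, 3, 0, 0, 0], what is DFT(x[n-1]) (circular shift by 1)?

Time shift by 1: X_shifted[k] = ω_6^(1k) · X[k]
Shifted x = [0, 1, -2, 3, 0, 0]

DFT(x[n-1]) = [2, -1.5000+0.8660i, 3.5000-2.5981i, -6, 3.5000+2.5981i, -1.5000-0.8660i]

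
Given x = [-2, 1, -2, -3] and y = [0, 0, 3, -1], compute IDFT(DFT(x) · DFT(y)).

(x ⊛ y)[n] = Σ(m=0 to 3) x[m] · y[(n-m) mod 4]

Computing each output sample:
(x ⊛ y)[0] = -7
(x ⊛ y)[1] = -7
(x ⊛ y)[2] = -3
(x ⊛ y)[3] = 5

x ⊛ y = [-7, -7, -3, 5]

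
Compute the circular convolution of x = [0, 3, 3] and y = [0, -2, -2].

(x ⊛ y)[n] = Σ(m=0 to 2) x[m] · y[(n-m) mod 3]

Computing each output sample:
(x ⊛ y)[0] = -12
(x ⊛ y)[1] = -6
(x ⊛ y)[2] = -6

x ⊛ y = [-12, -6, -6]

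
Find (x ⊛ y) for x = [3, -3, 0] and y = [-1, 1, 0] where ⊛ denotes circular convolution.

(x ⊛ y)[n] = Σ(m=0 to 2) x[m] · y[(n-m) mod 3]

Computing each output sample:
(x ⊛ y)[0] = -3
(x ⊛ y)[1] = 6
(x ⊛ y)[2] = -3

x ⊛ y = [-3, 6, -3]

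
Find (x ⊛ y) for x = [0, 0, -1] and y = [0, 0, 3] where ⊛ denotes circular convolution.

(x ⊛ y)[n] = Σ(m=0 to 2) x[m] · y[(n-m) mod 3]

Computing each output sample:
(x ⊛ y)[0] = 0
(x ⊛ y)[1] = -3
(x ⊛ y)[2] = 0

x ⊛ y = [0, -3, 0]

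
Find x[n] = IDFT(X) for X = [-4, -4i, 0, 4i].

x[n] = (1/4) Σ(k=0 to 3) X[k] · e^(2πikn/4)

Computing each x[n]:
x[0] = -1
x[1] = 1
x[2] = -1
x[3] = -3

x = [-1, 1, -1, -3]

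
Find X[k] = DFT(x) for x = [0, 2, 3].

X[k] = Σ(n=0 to 2) x[n] · ω_3^(nk)
where ω_3 = e^(-2πi/3)

Computing each X[k]:
X[0] = 5
X[1] = -2.5000+0.8660i
X[2] = -2.5000-0.8660i

X = [5, -2.5000+0.8660i, -2.5000-0.8660i]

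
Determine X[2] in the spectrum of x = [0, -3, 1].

X[2] = Σ(n=0 to 2) x[n] · ω_3^(2n) where ω_3 = e^(-2πi/3)
= (0)·ω_3^0 + (-3)·ω_3^2 + (1)·ω_3^4

X[2] = 1.0000-3.4641i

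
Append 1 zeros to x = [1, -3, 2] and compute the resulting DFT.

Original 3-point DFT: [0, 1.5000+4.3301i, 1.5000-4.3301i]
Zero-padded 4-point DFT provides frequency interpolation.

DFT_4([x, 0, ...]) = [0, -1+3i, 6, -1-3i]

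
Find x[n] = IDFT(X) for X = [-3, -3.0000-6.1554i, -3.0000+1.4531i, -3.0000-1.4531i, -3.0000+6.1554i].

x[n] = (1/5) Σ(k=0 to 4) X[k] · e^(2πikn/5)

Computing each x[n]:
x[0] = -3
x[1] = 2
x[2] = 2
x[3] = -2
x[4] = -2

x = [-3, 2, 2, -2, -2]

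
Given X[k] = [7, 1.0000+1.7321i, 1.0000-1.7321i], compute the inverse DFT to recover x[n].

x[n] = (1/3) Σ(k=0 to 2) X[k] · e^(2πikn/3)

Computing each x[n]:
x[0] = 3
x[1] = 1
x[2] = 3

x = [3, 1, 3]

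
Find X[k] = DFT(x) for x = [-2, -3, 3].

X[k] = Σ(n=0 to 2) x[n] · ω_3^(nk)
where ω_3 = e^(-2πi/3)

Computing each X[k]:
X[0] = -2
X[1] = -2.0000+5.1962i
X[2] = -2.0000-5.1962i

X = [-2, -2.0000+5.1962i, -2.0000-5.1962i]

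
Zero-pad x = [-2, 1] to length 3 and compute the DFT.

Original 2-point DFT: [-1, -3]
Zero-padded 3-point DFT provides frequency interpolation.

DFT_3([x, 0, ...]) = [-1, -2.5000-0.8660i, -2.5000+0.8660i]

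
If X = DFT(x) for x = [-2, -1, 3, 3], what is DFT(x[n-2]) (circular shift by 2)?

Time shift by 2: X_shifted[k] = ω_4^(2k) · X[k]
Shifted x = [3, 3, -2, -1]

DFT(x[n-2]) = [3, 5-4i, -1, 5+4i]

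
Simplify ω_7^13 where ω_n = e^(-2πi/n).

Since ω_7^7 = 1, powers reduce modulo 7.
13 mod 7 = 6
So ω_7^13 = ω_7^6 = e^(-2πi·6/7)

ω_7^13 = ω_7^6 = 0.6235+0.7818i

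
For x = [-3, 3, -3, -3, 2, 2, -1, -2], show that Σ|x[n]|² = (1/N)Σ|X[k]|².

Time domain:
Σ|x[n]|² = |-3|² + |3|² + |-3|² + |-3|² + |2|² + |2|² + |-1|² + |-2|² = 49.0000

Frequency domain:
(1/8)Σ|X[k]|² = (1/8)(|-5|² + |-3.5858+2.0000i|² + |3-10i|² + |-6.4142-2.0000i|² + |-5|² + |-6.4142+2.0000i|² + |3+10i|² + |-3.5858-2.0000i|²) = (1/8)·392.0000 = 49.0000

Both sides agree, confirming Parseval's theorem.

Σ|x[n]|² = (1/N)Σ|X[k]|² = 49.0000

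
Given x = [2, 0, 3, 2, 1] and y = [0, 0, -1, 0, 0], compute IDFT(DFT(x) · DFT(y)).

(x ⊛ y)[n] = Σ(m=0 to 4) x[m] · y[(n-m) mod 5]

Computing each output sample:
(x ⊛ y)[0] = -2
(x ⊛ y)[1] = -1
(x ⊛ y)[2] = -2
(x ⊛ y)[3] = 0
(x ⊛ y)[4] = -3

x ⊛ y = [-2, -1, -2, 0, -3]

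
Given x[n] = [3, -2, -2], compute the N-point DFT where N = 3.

X[k] = Σ(n=0 to 2) x[n] · ω_3^(nk)
where ω_3 = e^(-2πi/3)

Computing each X[k]:
X[0] = -1
X[1] = 5
X[2] = 5

X = [-1, 5, 5]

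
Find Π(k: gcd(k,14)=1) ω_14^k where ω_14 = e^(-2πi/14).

The primitive 14th roots of unity are ω_14^k for k coprime to 14: k ∈ {1, 3, 5, 9, 11, 13}
Their product equals the constant term of the cyclotomic polynomial Φ_14(x) up to sign.
For n ≥ 3, the product of all primitive nth roots of unity is 1. (For n=1 it is 1; for n=2 it is -1.)

1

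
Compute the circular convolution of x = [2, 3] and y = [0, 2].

(x ⊛ y)[n] = Σ(m=0 to 1) x[m] · y[(n-m) mod 2]

Computing each output sample:
(x ⊛ y)[0] = 6
(x ⊛ y)[1] = 4

x ⊛ y = [6, 4]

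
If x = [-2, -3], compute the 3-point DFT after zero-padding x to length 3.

Original 2-point DFT: [-5, 1]
Zero-padded 3-point DFT provides frequency interpolation.

DFT_3([x, 0, ...]) = [-5, -0.5000+2.5981i, -0.5000-2.5981i]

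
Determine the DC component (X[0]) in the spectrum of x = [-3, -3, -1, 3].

X[0] = Σ(n=0 to 3) x[n] · ω_4^0 = Σ x[n]
= (-3) + (-3) + (-1) + (3)

X[0] = -4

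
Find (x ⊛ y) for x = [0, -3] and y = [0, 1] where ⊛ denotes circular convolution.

(x ⊛ y)[n] = Σ(m=0 to 1) x[m] · y[(n-m) mod 2]

Computing each output sample:
(x ⊛ y)[0] = -3
(x ⊛ y)[1] = 0

x ⊛ y = [-3, 0]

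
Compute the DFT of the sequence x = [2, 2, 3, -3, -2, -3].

X[k] = Σ(n=0 to 5) x[n] · ω_6^(nk)
where ω_6 = e^(-2πi/6)

Computing each X[k]:
X[0] = -1
X[1] = 4.0000-8.6603i
X[2] = -1
X[3] = 7
X[4] = -1
X[5] = 4.0000+8.6603i

X = [-1, 4.0000-8.6603i, -1, 7, -1, 4.0000+8.6603i]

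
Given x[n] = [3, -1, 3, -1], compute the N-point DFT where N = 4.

X[k] = Σ(n=0 to 3) x[n] · ω_4^(nk)
where ω_4 = e^(-2πi/4)

Computing each X[k]:
X[0] = 4
X[1] = 0
X[2] = 8
X[3] = 0

X = [4, 0, 8, 0]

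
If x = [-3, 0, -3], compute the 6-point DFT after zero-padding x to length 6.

Original 3-point DFT: [-6, -1.5000-2.5981i, -1.5000+2.5981i]
Zero-padded 6-point DFT provides frequency interpolation.

DFT_6([x, 0, ...]) = [-6, -1.5000+2.5981i, -1.5000-2.5981i, -6, -1.5000+2.5981i, -1.5000-2.5981i]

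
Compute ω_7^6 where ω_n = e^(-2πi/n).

ω_7^6 = e^(-2πi·6/7)
= cos(-2π·6/7) + i·sin(-2π·6/7)
= cos(-12π/7) + i·sin(-12π/7)

ω_7^6 = cos(-12π/7) + i·sin(-12π/7) = 0.6235+0.7818i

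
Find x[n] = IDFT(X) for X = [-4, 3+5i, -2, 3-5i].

x[n] = (1/4) Σ(k=0 to 3) X[k] · e^(2πikn/4)

Computing each x[n]:
x[0] = 0
x[1] = -3
x[2] = -3
x[3] = 2

x = [0, -3, -3, 2]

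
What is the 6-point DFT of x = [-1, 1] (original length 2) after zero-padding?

Original 2-point DFT: [0, -2]
Zero-padded 6-point DFT provides frequency interpolation.

DFT_6([x, 0, ...]) = [0, -0.5000-0.8660i, -1.5000-0.8660i, -2, -1.5000+0.8660i, -0.5000+0.8660i]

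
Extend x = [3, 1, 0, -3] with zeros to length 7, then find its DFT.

Original 4-point DFT: [1, 3-4i, 5, 3+4i]
Zero-padded 7-point DFT provides frequency interpolation.

DFT_7([x, 0, ...]) = [1, 6.3264+0.5198i, 0.9070-3.3204i, 2.7666+2.4909i, 2.7666-2.4909i, 0.9070+3.3204i, 6.3264-0.5198i]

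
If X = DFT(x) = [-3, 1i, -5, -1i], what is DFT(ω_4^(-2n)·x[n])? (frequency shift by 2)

Modulation property: DFT(ω_4^(-2n)·x[n]) = X[(k-2) mod 4], so circularly shift X by 2 positions.

X[k-2] = [-5, -1i, -3, 1i]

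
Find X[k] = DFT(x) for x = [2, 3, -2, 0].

X[k] = Σ(n=0 to 3) x[n] · ω_4^(nk)
where ω_4 = e^(-2πi/4)

Computing each X[k]:
X[0] = 3
X[1] = 4-3i
X[2] = -3
X[3] = 4+3i

X = [3, 4-3i, -3, 4+3i]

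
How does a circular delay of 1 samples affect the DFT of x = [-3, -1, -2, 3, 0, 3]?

Time shift by 1: X_shifted[k] = ω_6^(1k) · X[k]
Shifted x = [3, -3, -1, -2, 3, 0]

DFT(x[n-1]) = [0, 2.5000+6.0622i, 1.5000-0.8660i, 10, 1.5000+0.8660i, 2.5000-6.0622i]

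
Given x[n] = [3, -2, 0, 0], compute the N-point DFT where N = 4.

X[k] = Σ(n=0 to 3) x[n] · ω_4^(nk)
where ω_4 = e^(-2πi/4)

Computing each X[k]:
X[0] = 1
X[1] = 3+2i
X[2] = 5
X[3] = 3-2i

X = [1, 3+2i, 5, 3-2i]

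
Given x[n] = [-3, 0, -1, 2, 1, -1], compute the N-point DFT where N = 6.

X[k] = Σ(n=0 to 5) x[n] · ω_6^(nk)
where ω_6 = e^(-2πi/6)

Computing each X[k]:
X[0] = -2
X[1] = -5.5000+0.8660i
X[2] = -0.5000-2.5981i
X[3] = -4
X[4] = -0.5000+2.5981i
X[5] = -5.5000-0.8660i

X = [-2, -5.5000+0.8660i, -0.5000-2.5981i, -4, -0.5000+2.5981i, -5.5000-0.8660i]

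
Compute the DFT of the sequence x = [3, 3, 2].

X[k] = Σ(n=0 to 2) x[n] · ω_3^(nk)
where ω_3 = e^(-2πi/3)

Computing each X[k]:
X[0] = 8
X[1] = 0.5000-0.8660i
X[2] = 0.5000+0.8660i

X = [8, 0.5000-0.8660i, 0.5000+0.8660i]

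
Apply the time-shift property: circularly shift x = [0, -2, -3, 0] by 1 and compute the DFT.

Time shift by 1: X_shifted[k] = ω_4^(1k) · X[k]
Shifted x = [0, 0, -2, -3]

DFT(x[n-1]) = [-5, 2-3i, 1, 2+3i]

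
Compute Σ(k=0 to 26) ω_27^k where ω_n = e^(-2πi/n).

Sum of all nth roots of unity equals 0 for n > 1 (geometric series with r ≠ 1).

0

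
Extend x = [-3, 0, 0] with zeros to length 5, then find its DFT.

Original 3-point DFT: [-3, -3, -3]
Zero-padded 5-point DFT provides frequency interpolation.

DFT_5([x, 0, ...]) = [-3, -3, -3, -3, -3]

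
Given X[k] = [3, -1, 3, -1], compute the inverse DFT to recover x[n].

x[n] = (1/4) Σ(k=0 to 3) X[k] · e^(2πikn/4)

Computing each x[n]:
x[0] = 1
x[1] = 0
x[2] = 2
x[3] = 0

x = [1, 0, 2, 0]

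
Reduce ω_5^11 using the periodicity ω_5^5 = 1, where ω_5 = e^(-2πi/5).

Since ω_5^5 = 1, powers reduce modulo 5.
11 mod 5 = 1
So ω_5^11 = ω_5^1 = e^(-2πi·1/5)

ω_5^11 = ω_5^1 = 0.3090-0.9511i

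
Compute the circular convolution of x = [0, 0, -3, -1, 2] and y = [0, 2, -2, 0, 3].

(x ⊛ y)[n] = Σ(m=0 to 4) x[m] · y[(n-m) mod 5]

Computing each output sample:
(x ⊛ y)[0] = 6
(x ⊛ y)[1] = -13
(x ⊛ y)[2] = -3
(x ⊛ y)[3] = 0
(x ⊛ y)[4] = 4

x ⊛ y = [6, -13, -3, 0, 4]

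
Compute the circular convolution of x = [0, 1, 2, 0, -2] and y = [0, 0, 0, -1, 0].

(x ⊛ y)[n] = Σ(m=0 to 4) x[m] · y[(n-m) mod 5]

Computing each output sample:
(x ⊛ y)[0] = -2
(x ⊛ y)[1] = 0
(x ⊛ y)[2] = 2
(x ⊛ y)[3] = 0
(x ⊛ y)[4] = -1

x ⊛ y = [-2, 0, 2, 0, -1]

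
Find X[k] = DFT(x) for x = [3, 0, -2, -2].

X[k] = Σ(n=0 to 3) x[n] · ω_4^(nk)
where ω_4 = e^(-2πi/4)

Computing each X[k]:
X[0] = -1
X[1] = 5-2i
X[2] = 3
X[3] = 5+2i

X = [-1, 5-2i, 3, 5+2i]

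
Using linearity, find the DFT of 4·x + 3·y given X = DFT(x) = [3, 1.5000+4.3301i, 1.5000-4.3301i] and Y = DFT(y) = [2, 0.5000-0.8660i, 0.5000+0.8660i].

By linearity: DFT(4x + 3y) = 4·DFT(x) + 3·DFT(y)
= 4·[3, 1.5000+4.3301i, 1.5000-4.3301i] + 3·[2, 0.5000-0.8660i, 0.5000+0.8660i]

Computing element-wise:
Z[0] = 4·(3) + 3·(2) = 18
Z[1] = 4·(1.5000+4.3301i) + 3·(0.5000-0.8660i) = 7.5000+14.7224i
Z[2] = 4·(1.5000-4.3301i) + 3·(0.5000+0.8660i) = 7.5000-14.7224i

DFT(4x + 3y) = 4·X + 3·Y = [18, 7.5000+14.7224i, 7.5000-14.7224i]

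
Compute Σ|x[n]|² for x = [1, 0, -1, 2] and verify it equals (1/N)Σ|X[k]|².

Time domain:
Σ|x[n]|² = |1|² + |0|² + |-1|² + |2|² = 6.0000

Frequency domain:
(1/4)Σ|X[k]|² = (1/4)(|2|² + |2+2i|² + |-2|² + |2-2i|²) = (1/4)·24.0000 = 6.0000

Both sides agree, confirming Parseval's theorem.

Σ|x[n]|² = (1/N)Σ|X[k]|² = 6.0000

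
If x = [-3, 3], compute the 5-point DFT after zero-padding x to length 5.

Original 2-point DFT: [0, -6]
Zero-padded 5-point DFT provides frequency interpolation.

DFT_5([x, 0, ...]) = [0, -2.0729-2.8532i, -5.4271-1.7634i, -5.4271+1.7634i, -2.0729+2.8532i]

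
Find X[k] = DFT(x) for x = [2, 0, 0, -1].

X[k] = Σ(n=0 to 3) x[n] · ω_4^(nk)
where ω_4 = e^(-2πi/4)

Computing each X[k]:
X[0] = 1
X[1] = 2-1i
X[2] = 3
X[3] = 2+1i

X = [1, 2-1i, 3, 2+1i]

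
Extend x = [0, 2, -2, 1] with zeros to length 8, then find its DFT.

Original 4-point DFT: [1, 2-1i, -5, 2+1i]
Zero-padded 8-point DFT provides frequency interpolation.

DFT_8([x, 0, ...]) = [1, 0.7071-0.1213i, 2-1i, -0.7071-4.1213i, -5, -0.7071+4.1213i, 2+1i, 0.7071+0.1213i]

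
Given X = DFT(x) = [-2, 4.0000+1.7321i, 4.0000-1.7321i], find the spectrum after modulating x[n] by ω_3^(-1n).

Modulation property: DFT(ω_3^(-1n)·x[n]) = X[(k-1) mod 3], so circularly shift X by 1 positions.

X[k-1] = [4.0000-1.7321i, -2, 4.0000+1.7321i]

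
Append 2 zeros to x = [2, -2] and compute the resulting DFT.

Original 2-point DFT: [0, 4]
Zero-padded 4-point DFT provides frequency interpolation.

DFT_4([x, 0, ...]) = [0, 2+2i, 4, 2-2i]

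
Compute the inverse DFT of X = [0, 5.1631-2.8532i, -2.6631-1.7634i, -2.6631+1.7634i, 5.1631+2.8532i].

x[n] = (1/5) Σ(k=0 to 4) X[k] · e^(2πikn/5)

Computing each x[n]:
x[0] = 1
x[1] = 3
x[2] = -2
x[3] = -2
x[4] = 0

x = [1, 3, -2, -2, 0]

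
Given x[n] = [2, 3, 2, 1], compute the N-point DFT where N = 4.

X[k] = Σ(n=0 to 3) x[n] · ω_4^(nk)
where ω_4 = e^(-2πi/4)

Computing each X[k]:
X[0] = 8
X[1] = -2i
X[2] = 0
X[3] = 2i

X = [8, -2i, 0, 2i]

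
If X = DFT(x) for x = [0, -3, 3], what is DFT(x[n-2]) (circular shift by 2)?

Time shift by 2: X_shifted[k] = ω_3^(2k) · X[k]
Shifted x = [-3, 3, 0]

DFT(x[n-2]) = [0, -4.5000-2.5981i, -4.5000+2.5981i]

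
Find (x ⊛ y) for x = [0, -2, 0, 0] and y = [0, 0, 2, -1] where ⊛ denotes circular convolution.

(x ⊛ y)[n] = Σ(m=0 to 3) x[m] · y[(n-m) mod 4]

Computing each output sample:
(x ⊛ y)[0] = 2
(x ⊛ y)[1] = 0
(x ⊛ y)[2] = 0
(x ⊛ y)[3] = -4

x ⊛ y = [2, 0, 0, -4]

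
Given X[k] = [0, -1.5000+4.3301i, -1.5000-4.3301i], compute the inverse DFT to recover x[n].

x[n] = (1/3) Σ(k=0 to 2) X[k] · e^(2πikn/3)

Computing each x[n]:
x[0] = -1
x[1] = -2
x[2] = 3

x = [-1, -2, 3]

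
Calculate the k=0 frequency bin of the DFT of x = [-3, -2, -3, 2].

X[0] = Σ(n=0 to 3) x[n] · ω_4^0 = Σ x[n]
= (-3) + (-2) + (-3) + (2)

X[0] = -6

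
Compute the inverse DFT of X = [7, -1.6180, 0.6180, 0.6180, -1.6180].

x[n] = (1/5) Σ(k=0 to 4) X[k] · e^(2πikn/5)

Computing each x[n]:
x[0] = 1
x[1] = 1
x[2] = 2
x[3] = 2
x[4] = 1

x = [1, 1, 2, 2, 1]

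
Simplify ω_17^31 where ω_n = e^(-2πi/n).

Since ω_17^17 = 1, powers reduce modulo 17.
31 mod 17 = 14
So ω_17^31 = ω_17^14 = e^(-2πi·14/17)

ω_17^31 = ω_17^14 = 0.4457+0.8952i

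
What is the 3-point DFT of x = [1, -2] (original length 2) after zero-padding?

Original 2-point DFT: [-1, 3]
Zero-padded 3-point DFT provides frequency interpolation.

DFT_3([x, 0, ...]) = [-1, 2.0000+1.7321i, 2.0000-1.7321i]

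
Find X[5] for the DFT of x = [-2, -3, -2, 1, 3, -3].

X[5] = Σ(n=0 to 5) x[n] · ω_6^(5n) where ω_6 = e^(-2πi/6)
= (-2)·ω_6^0 + (-3)·ω_6^5 + (-2)·ω_6^10 + (1)·ω_6^15 + (3)·ω_6^20 + (-3)·ω_6^25

X[5] = -6.5000-4.3301i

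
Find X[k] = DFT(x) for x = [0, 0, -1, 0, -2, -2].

X[k] = Σ(n=0 to 5) x[n] · ω_6^(nk)
where ω_6 = e^(-2πi/6)

Computing each X[k]:
X[0] = -5
X[1] = 0.5000-2.5981i
X[2] = 2.5000-0.8660i
X[3] = -1
X[4] = 2.5000+0.8660i
X[5] = 0.5000+2.5981i

X = [-5, 0.5000-2.5981i, 2.5000-0.8660i, -1, 2.5000+0.8660i, 0.5000+2.5981i]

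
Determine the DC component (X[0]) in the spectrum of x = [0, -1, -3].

X[0] = Σ(n=0 to 2) x[n] · ω_3^0 = Σ x[n]
= (0) + (-1) + (-3)

X[0] = -4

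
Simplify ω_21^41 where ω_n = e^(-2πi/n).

Since ω_21^21 = 1, powers reduce modulo 21.
41 mod 21 = 20
So ω_21^41 = ω_21^20 = e^(-2πi·20/21)

ω_21^41 = ω_21^20 = 0.9556+0.2948i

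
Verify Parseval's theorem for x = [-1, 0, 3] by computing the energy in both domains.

Time domain:
Σ|x[n]|² = |-1|² + |0|² + |3|² = 10.0000

Frequency domain:
(1/3)Σ|X[k]|² = (1/3)(|2|² + |-2.5000+2.5981i|² + |-2.5000-2.5981i|²) = (1/3)·30.0000 = 10.0000

Both sides agree, confirming Parseval's theorem.

Σ|x[n]|² = (1/N)Σ|X[k]|² = 10.0000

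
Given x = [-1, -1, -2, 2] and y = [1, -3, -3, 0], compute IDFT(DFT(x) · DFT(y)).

(x ⊛ y)[n] = Σ(m=0 to 3) x[m] · y[(n-m) mod 4]

Computing each output sample:
(x ⊛ y)[0] = -1
(x ⊛ y)[1] = -4
(x ⊛ y)[2] = 4
(x ⊛ y)[3] = 11

x ⊛ y = [-1, -4, 4, 11]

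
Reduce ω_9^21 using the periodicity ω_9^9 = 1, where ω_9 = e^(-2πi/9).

Since ω_9^9 = 1, powers reduce modulo 9.
21 mod 9 = 3
So ω_9^21 = ω_9^3 = e^(-2πi·3/9)

ω_9^21 = ω_9^3 = -0.5000-0.8660i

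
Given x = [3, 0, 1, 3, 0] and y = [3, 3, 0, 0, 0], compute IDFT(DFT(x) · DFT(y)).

(x ⊛ y)[n] = Σ(m=0 to 4) x[m] · y[(n-m) mod 5]

Computing each output sample:
(x ⊛ y)[0] = 9
(x ⊛ y)[1] = 9
(x ⊛ y)[2] = 3
(x ⊛ y)[3] = 12
(x ⊛ y)[4] = 9

x ⊛ y = [9, 9, 3, 12, 9]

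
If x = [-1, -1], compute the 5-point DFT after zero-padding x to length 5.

Original 2-point DFT: [-2, 0]
Zero-padded 5-point DFT provides frequency interpolation.

DFT_5([x, 0, ...]) = [-2, -1.3090+0.9511i, -0.1910+0.5878i, -0.1910-0.5878i, -1.3090-0.9511i]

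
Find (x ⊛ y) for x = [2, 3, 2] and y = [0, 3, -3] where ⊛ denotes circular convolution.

(x ⊛ y)[n] = Σ(m=0 to 2) x[m] · y[(n-m) mod 3]

Computing each output sample:
(x ⊛ y)[0] = -3
(x ⊛ y)[1] = 0
(x ⊛ y)[2] = 3

x ⊛ y = [-3, 0, 3]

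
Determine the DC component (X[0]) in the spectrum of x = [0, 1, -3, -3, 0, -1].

X[0] = Σ(n=0 to 5) x[n] · ω_6^0 = Σ x[n]
= (0) + (1) + (-3) + (-3) + (0) + (-1)

X[0] = -6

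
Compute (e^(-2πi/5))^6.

Since ω_5^5 = 1, powers reduce modulo 5.
6 mod 5 = 1
So ω_5^6 = ω_5^1 = e^(-2πi·1/5)

ω_5^6 = ω_5^1 = 0.3090-0.9511i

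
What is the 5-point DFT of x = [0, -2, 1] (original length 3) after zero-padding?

Original 3-point DFT: [-1, 0.5000+2.5981i, 0.5000-2.5981i]
Zero-padded 5-point DFT provides frequency interpolation.

DFT_5([x, 0, ...]) = [-1, -1.4271+1.3143i, 1.9271+2.1266i, 1.9271-2.1266i, -1.4271-1.3143i]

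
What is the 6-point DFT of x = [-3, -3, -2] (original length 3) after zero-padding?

Original 3-point DFT: [-8, -0.5000+0.8660i, -0.5000-0.8660i]
Zero-padded 6-point DFT provides frequency interpolation.

DFT_6([x, 0, ...]) = [-8, -3.5000+4.3301i, -0.5000+0.8660i, -2, -0.5000-0.8660i, -3.5000-4.3301i]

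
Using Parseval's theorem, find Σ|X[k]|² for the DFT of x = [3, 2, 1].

Parseval: Σ|x[n]|² = (1/N)Σ|X[k]|², so Σ|X[k]|² = N·Σ|x[n]|² = 3·14.0000

Σ|X[k]|² = N·Σ|x[n]|² = 3·14.0000 = 42.0000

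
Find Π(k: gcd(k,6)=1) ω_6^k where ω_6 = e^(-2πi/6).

The primitive 6th roots of unity are ω_6^k for k coprime to 6: k ∈ {1, 5}
Their product equals the constant term of the cyclotomic polynomial Φ_6(x) up to sign.
For n ≥ 3, the product of all primitive nth roots of unity is 1. (For n=1 it is 1; for n=2 it is -1.)

1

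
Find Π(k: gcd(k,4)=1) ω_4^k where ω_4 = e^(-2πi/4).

The primitive 4th roots of unity are ω_4^k for k coprime to 4: k ∈ {1, 3}
Their product equals the constant term of the cyclotomic polynomial Φ_4(x) up to sign.
For n ≥ 3, the product of all primitive nth roots of unity is 1. (For n=1 it is 1; for n=2 it is -1.)

1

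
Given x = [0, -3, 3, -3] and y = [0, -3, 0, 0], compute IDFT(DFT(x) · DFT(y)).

(x ⊛ y)[n] = Σ(m=0 to 3) x[m] · y[(n-m) mod 4]

Computing each output sample:
(x ⊛ y)[0] = 9
(x ⊛ y)[1] = 0
(x ⊛ y)[2] = 9
(x ⊛ y)[3] = -9

x ⊛ y = [9, 0, 9, -9]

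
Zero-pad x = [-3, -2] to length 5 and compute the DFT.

Original 2-point DFT: [-5, -1]
Zero-padded 5-point DFT provides frequency interpolation.

DFT_5([x, 0, ...]) = [-5, -3.6180+1.9021i, -1.3820+1.1756i, -1.3820-1.1756i, -3.6180-1.9021i]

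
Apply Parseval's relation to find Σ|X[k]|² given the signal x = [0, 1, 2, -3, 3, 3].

Parseval: Σ|x[n]|² = (1/N)Σ|X[k]|², so Σ|X[k]|² = N·Σ|x[n]|² = 6·32.0000

Σ|X[k]|² = N·Σ|x[n]|² = 6·32.0000 = 192.0000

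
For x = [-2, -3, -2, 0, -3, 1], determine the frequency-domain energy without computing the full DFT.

Parseval: Σ|x[n]|² = (1/N)Σ|X[k]|², so Σ|X[k]|² = N·Σ|x[n]|² = 6·27.0000

Σ|X[k]|² = N·Σ|x[n]|² = 6·27.0000 = 162.0000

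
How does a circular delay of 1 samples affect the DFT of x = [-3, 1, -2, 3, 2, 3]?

Time shift by 1: X_shifted[k] = ω_6^(1k) · X[k]
Shifted x = [3, -3, 1, -2, 3, 2]

DFT(x[n-1]) = [4, 2.5000+6.0622i, -0.5000+2.5981i, 10, -0.5000-2.5981i, 2.5000-6.0622i]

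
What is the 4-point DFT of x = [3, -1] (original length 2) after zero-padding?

Original 2-point DFT: [2, 4]
Zero-padded 4-point DFT provides frequency interpolation.

DFT_4([x, 0, ...]) = [2, 3+1i, 4, 3-1i]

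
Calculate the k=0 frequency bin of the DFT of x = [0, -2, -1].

X[0] = Σ(n=0 to 2) x[n] · ω_3^0 = Σ x[n]
= (0) + (-2) + (-1)

X[0] = -3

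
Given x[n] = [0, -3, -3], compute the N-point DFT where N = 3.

X[k] = Σ(n=0 to 2) x[n] · ω_3^(nk)
where ω_3 = e^(-2πi/3)

Computing each X[k]:
X[0] = -6
X[1] = 3
X[2] = 3

X = [-6, 3, 3]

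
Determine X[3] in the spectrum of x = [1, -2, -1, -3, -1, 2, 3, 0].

X[3] = Σ(n=0 to 7) x[n] · ω_8^(3n) where ω_8 = e^(-2πi/8)
= (1)·ω_8^0 + (-2)·ω_8^3 + (-1)·ω_8^6 + (-3)·ω_8^9 + (-1)·ω_8^12 + (2)·ω_8^15 + (3)·ω_8^18 + (0)·ω_8^21

X[3] = 2.7071+0.9497i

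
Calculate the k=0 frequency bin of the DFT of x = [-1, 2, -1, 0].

X[0] = Σ(n=0 to 3) x[n] · ω_4^0 = Σ x[n]
= (-1) + (2) + (-1) + (0)

X[0] = 0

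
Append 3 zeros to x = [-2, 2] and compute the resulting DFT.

Original 2-point DFT: [0, -4]
Zero-padded 5-point DFT provides frequency interpolation.

DFT_5([x, 0, ...]) = [0, -1.3820-1.9021i, -3.6180-1.1756i, -3.6180+1.1756i, -1.3820+1.9021i]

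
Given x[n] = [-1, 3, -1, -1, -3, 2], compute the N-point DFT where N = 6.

X[k] = Σ(n=0 to 5) x[n] · ω_6^(nk)
where ω_6 = e^(-2πi/6)

Computing each X[k]:
X[0] = -1
X[1] = 4.5000-2.5981i
X[2] = -2.5000+0.8660i
X[3] = -9
X[4] = -2.5000-0.8660i
X[5] = 4.5000+2.5981i

X = [-1, 4.5000-2.5981i, -2.5000+0.8660i, -9, -2.5000-0.8660i, 4.5000+2.5981i]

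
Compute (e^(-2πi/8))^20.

Since ω_8^8 = 1, powers reduce modulo 8.
20 mod 8 = 4
So ω_8^20 = ω_8^4 = e^(-2πi·4/8)

ω_8^20 = ω_8^4 = -1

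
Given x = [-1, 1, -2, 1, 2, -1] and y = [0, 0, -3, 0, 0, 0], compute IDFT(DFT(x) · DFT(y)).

(x ⊛ y)[n] = Σ(m=0 to 5) x[m] · y[(n-m) mod 6]

Computing each output sample:
(x ⊛ y)[0] = -6
(x ⊛ y)[1] = 3
(x ⊛ y)[2] = 3
(x ⊛ y)[3] = -3
(x ⊛ y)[4] = 6
(x ⊛ y)[5] = -3

x ⊛ y = [-6, 3, 3, -3, 6, -3]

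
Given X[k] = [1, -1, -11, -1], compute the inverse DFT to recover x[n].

x[n] = (1/4) Σ(k=0 to 3) X[k] · e^(2πikn/4)

Computing each x[n]:
x[0] = -3
x[1] = 3
x[2] = -2
x[3] = 3

x = [-3, 3, -2, 3]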